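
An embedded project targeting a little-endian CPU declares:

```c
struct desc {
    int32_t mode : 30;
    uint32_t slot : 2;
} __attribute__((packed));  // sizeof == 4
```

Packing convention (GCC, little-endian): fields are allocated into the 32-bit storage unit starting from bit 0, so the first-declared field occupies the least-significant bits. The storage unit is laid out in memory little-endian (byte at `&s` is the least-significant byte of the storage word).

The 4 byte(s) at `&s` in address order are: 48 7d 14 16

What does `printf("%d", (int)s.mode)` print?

[0]=0x48 [1]=0x7d [2]=0x14 [3]=0x16 (little-endian) → word 0x16147d48
mode:30 @ bit 0 → (0x16147d48>>0)&0x3fffffff = 0x16147d48  ←
slot:2 @ bit 30 → (0x16147d48>>30)&0x3 = 0x0
mode signed 30b, MSB=0: value = 370441544

370441544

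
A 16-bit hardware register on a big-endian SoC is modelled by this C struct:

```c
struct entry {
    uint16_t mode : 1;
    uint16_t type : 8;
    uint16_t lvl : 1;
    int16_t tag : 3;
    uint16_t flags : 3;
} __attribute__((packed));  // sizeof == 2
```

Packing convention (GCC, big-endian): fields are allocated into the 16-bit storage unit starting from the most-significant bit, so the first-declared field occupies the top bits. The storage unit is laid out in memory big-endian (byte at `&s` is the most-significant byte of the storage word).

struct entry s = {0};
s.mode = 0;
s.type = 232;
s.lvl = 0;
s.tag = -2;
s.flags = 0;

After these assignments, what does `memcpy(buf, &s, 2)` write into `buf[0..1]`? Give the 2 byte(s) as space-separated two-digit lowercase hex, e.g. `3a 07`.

[15+:1] mode=0 & 0x1 = 0x0; word=0x0000
[7+:8] type=232 & 0xff = 0xe8; word=0x7400
[6+:1] lvl=0 & 0x1 = 0x0; word=0x7400
[3+:3] tag=-2 & 0x7 = 0x6; word=0x7430
[0+:3] flags=0 & 0x7 = 0x0; word=0x7430
word = 0x7430 → big-endian bytes:
  [0]=0x74  [1]=0x30

74 30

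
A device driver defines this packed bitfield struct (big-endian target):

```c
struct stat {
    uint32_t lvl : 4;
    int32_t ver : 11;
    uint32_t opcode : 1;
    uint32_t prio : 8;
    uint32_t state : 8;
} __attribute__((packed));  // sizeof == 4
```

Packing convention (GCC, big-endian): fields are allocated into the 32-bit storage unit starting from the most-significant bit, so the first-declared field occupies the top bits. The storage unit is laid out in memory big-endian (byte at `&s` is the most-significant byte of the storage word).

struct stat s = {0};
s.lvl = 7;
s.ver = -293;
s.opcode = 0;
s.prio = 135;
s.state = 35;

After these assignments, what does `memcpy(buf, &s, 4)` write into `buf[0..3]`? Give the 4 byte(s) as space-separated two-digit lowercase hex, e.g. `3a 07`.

7d b6 87 23

lvl (4b) val=7 bits=0x7 at bit 28: 0x70000000
ver (11b) val=-293 bits=0x6db at bit 17: 0x7db60000
opcode (1b) val=0 bits=0x0 at bit 16: 0x7db60000
prio (8b) val=135 bits=0x87 at bit 8: 0x7db68700
state (8b) val=35 bits=0x23 at bit 0: 0x7db68723
word = 0x7db68723 → big-endian bytes:
  [0]=0x7d  [1]=0xb6  [2]=0x87  [3]=0x23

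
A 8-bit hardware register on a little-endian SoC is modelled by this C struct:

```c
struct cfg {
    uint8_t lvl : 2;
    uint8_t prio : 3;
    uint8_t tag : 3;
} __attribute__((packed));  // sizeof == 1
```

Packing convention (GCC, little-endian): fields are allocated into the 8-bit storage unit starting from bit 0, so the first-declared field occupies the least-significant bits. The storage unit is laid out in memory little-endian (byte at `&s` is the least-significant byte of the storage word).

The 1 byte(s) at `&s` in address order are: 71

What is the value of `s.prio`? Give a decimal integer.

4

[0]=0x71 (little-endian) → word 0x71
lvl:2 @ bit 0 → (0x71>>0)&0x3 = 0x1
prio:3 @ bit 2 → (0x71>>2)&0x7 = 0x4  ←
tag:3 @ bit 5 → (0x71>>5)&0x7 = 0x3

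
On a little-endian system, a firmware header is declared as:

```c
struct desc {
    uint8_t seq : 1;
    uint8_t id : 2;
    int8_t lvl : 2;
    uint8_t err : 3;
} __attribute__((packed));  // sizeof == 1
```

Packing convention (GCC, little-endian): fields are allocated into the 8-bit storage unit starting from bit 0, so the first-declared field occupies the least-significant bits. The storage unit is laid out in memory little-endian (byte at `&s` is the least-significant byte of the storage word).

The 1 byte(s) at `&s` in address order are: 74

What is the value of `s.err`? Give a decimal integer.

3

[0]=0x74 (little-endian) → word 0x74
seq [0+:1] = (word>>0) & 0x1 = 0
id [1+:2] = (word>>1) & 0x3 = 2
lvl [3+:2] = (word>>3) & 0x3 = 2
err [5+:3] = (word>>5) & 0x7 = 3  ←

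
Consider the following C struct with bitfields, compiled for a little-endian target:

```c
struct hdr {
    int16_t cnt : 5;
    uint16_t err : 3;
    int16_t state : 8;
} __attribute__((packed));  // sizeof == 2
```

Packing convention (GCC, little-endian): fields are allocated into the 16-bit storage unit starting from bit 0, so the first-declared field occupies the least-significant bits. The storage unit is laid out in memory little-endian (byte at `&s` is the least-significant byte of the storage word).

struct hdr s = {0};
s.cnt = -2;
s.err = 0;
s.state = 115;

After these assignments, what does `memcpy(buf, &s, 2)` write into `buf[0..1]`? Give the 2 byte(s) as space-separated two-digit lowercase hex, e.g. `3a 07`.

cnt:5 = -2 → 0x1e << 0 → word 0x001e
err:3 = 0 → 0x0 << 5 → word 0x001e
state:8 = 115 → 0x73 << 8 → word 0x731e
word = 0x731e → little-endian bytes:
  [0]=0x1e  [1]=0x73

1e 73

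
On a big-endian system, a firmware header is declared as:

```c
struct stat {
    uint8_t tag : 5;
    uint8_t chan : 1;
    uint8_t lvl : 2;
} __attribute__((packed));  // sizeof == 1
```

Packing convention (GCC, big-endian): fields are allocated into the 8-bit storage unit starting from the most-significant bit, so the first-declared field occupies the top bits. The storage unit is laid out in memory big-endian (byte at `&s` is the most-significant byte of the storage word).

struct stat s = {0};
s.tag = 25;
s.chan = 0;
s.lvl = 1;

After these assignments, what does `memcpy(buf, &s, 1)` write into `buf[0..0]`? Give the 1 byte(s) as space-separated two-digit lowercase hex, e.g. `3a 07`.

c9

[3+:5] tag=25 & 0x1f = 0x19; word=0xc8
[2+:1] chan=0 & 0x1 = 0x0; word=0xc8
[0+:2] lvl=1 & 0x3 = 0x1; word=0xc9
word = 0xc9 → big-endian bytes:
  [0]=0xc9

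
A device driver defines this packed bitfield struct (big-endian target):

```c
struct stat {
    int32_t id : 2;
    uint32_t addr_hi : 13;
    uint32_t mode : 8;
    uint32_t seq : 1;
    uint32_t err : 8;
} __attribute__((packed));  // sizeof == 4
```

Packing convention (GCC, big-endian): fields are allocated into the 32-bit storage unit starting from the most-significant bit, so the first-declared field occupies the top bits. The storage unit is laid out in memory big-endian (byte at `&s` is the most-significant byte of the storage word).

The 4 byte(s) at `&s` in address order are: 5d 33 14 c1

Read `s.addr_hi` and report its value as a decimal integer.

3737

[0]=0x5d [1]=0x33 [2]=0x14 [3]=0xc1 (big-endian) → word 0x5d3314c1
id [30+:2] = (word>>30) & 0x3 = 1
addr_hi [17+:13] = (word>>17) & 0x1fff = 3737  ←
mode [9+:8] = (word>>9) & 0xff = 138
seq [8+:1] = (word>>8) & 0x1 = 0
err [0+:8] = (word>>0) & 0xff = 193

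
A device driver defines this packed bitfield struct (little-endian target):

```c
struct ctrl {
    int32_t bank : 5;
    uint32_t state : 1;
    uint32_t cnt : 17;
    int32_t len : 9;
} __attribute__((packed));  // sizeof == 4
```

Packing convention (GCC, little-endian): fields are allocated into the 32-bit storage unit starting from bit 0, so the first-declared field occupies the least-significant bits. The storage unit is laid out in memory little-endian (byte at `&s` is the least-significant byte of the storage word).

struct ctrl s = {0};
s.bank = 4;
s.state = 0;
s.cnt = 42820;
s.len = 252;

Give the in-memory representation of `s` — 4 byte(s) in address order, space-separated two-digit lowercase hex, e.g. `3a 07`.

04 d1 29 7e

bank (5b) val=4 bits=0x4 at bit 0: 0x00000004
state (1b) val=0 bits=0x0 at bit 5: 0x00000004
cnt (17b) val=42820 bits=0xa744 at bit 6: 0x0029d104
len (9b) val=252 bits=0xfc at bit 23: 0x7e29d104
word = 0x7e29d104 → little-endian bytes:
  [0]=0x04  [1]=0xd1  [2]=0x29  [3]=0x7e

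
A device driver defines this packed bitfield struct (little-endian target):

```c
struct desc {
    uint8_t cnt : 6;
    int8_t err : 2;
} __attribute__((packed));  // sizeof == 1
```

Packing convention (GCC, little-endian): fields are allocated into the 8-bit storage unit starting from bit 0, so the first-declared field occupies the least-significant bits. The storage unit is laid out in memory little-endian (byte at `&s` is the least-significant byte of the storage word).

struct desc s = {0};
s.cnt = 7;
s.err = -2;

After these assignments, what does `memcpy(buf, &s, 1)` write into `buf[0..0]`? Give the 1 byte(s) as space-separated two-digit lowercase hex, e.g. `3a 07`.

87

[0+:6] cnt=7 & 0x3f = 0x7; word=0x07
[6+:2] err=-2 & 0x3 = 0x2; word=0x87
word = 0x87 → little-endian bytes:
  [0]=0x87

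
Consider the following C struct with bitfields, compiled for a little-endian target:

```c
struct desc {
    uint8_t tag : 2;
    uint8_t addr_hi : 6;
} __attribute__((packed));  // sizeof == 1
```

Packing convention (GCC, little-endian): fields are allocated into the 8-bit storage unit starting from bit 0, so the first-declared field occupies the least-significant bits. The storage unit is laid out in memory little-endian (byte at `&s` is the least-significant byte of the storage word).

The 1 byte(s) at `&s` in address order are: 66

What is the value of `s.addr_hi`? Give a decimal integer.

[0]=0x66 (little-endian) → word 0x66
tag [0+:2] = (word>>0) & 0x3 = 2
addr_hi [2+:6] = (word>>2) & 0x3f = 25  ←

25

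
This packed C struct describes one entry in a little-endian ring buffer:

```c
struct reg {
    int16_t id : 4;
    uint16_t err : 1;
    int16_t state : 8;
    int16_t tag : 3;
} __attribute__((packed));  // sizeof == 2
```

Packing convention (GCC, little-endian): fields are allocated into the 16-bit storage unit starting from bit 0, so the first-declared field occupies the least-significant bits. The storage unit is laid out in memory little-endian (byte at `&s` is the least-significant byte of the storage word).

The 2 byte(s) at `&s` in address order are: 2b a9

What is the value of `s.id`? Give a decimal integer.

[0]=0x2b [1]=0xa9 (little-endian) → word 0xa92b
id:4 @ bit 0 → (0xa92b>>0)&0xf = 0xb  ←
err:1 @ bit 4 → (0xa92b>>4)&0x1 = 0x0
state:8 @ bit 5 → (0xa92b>>5)&0xff = 0x49
tag:3 @ bit 13 → (0xa92b>>13)&0x7 = 0x5
id signed 4b, MSB=1: 11 - 16 = -5

-5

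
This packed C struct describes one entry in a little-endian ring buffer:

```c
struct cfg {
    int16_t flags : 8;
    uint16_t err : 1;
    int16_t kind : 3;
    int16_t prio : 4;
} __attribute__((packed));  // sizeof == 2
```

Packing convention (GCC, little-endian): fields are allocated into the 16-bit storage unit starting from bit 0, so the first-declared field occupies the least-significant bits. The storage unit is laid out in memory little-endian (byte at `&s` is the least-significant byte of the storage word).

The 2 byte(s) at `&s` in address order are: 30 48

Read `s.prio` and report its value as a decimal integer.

[0]=0x30 [1]=0x48 (little-endian) → word 0x4830
flags:8 @ bit 0 → (0x4830>>0)&0xff = 0x30
err:1 @ bit 8 → (0x4830>>8)&0x1 = 0x0
kind:3 @ bit 9 → (0x4830>>9)&0x7 = 0x4
prio:4 @ bit 12 → (0x4830>>12)&0xf = 0x4  ←
prio signed 4b, MSB=0: value = 4

4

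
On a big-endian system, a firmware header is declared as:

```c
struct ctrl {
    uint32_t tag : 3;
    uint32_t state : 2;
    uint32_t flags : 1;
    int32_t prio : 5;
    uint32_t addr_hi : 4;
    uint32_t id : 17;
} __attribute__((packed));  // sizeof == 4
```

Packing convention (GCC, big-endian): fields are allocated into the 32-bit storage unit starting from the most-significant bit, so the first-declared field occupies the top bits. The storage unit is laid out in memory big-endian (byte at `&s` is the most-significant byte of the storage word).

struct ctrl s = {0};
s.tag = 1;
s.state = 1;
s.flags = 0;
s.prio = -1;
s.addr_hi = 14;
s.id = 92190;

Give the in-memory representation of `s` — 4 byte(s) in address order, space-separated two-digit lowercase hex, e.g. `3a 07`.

2b fd 68 1e

tag:3 = 1 → 0x1 << 29 → word 0x20000000
state:2 = 1 → 0x1 << 27 → word 0x28000000
flags:1 = 0 → 0x0 << 26 → word 0x28000000
prio:5 = -1 → 0x1f << 21 → word 0x2be00000
addr_hi:4 = 14 → 0xe << 17 → word 0x2bfc0000
id:17 = 92190 → 0x1681e << 0 → word 0x2bfd681e
word = 0x2bfd681e → big-endian bytes:
  [0]=0x2b  [1]=0xfd  [2]=0x68  [3]=0x1e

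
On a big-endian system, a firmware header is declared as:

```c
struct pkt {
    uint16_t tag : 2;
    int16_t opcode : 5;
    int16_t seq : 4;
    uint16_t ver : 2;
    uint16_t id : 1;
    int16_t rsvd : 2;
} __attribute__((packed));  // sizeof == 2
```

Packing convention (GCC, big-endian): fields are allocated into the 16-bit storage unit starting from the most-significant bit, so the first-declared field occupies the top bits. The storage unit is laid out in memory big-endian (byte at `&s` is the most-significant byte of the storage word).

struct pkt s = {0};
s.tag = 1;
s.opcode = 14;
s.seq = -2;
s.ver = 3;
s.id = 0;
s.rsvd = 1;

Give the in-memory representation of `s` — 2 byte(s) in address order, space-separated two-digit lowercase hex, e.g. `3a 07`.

5d d9

[14+:2] tag=1 & 0x3 = 0x1; word=0x4000
[9+:5] opcode=14 & 0x1f = 0xe; word=0x5c00
[5+:4] seq=-2 & 0xf = 0xe; word=0x5dc0
[3+:2] ver=3 & 0x3 = 0x3; word=0x5dd8
[2+:1] id=0 & 0x1 = 0x0; word=0x5dd8
[0+:2] rsvd=1 & 0x3 = 0x1; word=0x5dd9
word = 0x5dd9 → big-endian bytes:
  [0]=0x5d  [1]=0xd9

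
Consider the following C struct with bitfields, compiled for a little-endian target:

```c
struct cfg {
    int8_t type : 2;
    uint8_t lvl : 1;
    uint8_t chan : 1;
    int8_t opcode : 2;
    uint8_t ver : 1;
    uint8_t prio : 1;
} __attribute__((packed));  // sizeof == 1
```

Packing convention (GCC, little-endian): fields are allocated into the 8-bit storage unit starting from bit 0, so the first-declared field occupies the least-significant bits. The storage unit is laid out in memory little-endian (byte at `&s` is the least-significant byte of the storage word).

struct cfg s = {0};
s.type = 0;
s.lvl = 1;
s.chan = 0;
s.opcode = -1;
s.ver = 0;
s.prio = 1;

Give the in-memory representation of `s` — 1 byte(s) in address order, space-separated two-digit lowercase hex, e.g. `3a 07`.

b4

type:2 = 0 → 0x0 << 0 → word 0x00
lvl:1 = 1 → 0x1 << 2 → word 0x04
chan:1 = 0 → 0x0 << 3 → word 0x04
opcode:2 = -1 → 0x3 << 4 → word 0x34
ver:1 = 0 → 0x0 << 6 → word 0x34
prio:1 = 1 → 0x1 << 7 → word 0xb4
word = 0xb4 → little-endian bytes:
  [0]=0xb4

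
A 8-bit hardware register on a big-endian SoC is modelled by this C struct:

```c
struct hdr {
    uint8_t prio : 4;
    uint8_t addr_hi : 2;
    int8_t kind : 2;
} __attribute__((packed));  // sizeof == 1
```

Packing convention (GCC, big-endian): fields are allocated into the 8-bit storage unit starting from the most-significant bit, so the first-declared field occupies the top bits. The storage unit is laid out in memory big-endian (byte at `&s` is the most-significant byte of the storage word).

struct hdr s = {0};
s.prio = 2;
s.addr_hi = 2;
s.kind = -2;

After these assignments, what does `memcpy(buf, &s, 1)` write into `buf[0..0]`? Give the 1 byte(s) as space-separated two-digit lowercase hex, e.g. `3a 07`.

[4+:4] prio=2 & 0xf = 0x2; word=0x20
[2+:2] addr_hi=2 & 0x3 = 0x2; word=0x28
[0+:2] kind=-2 & 0x3 = 0x2; word=0x2a
word = 0x2a → big-endian bytes:
  [0]=0x2a

2a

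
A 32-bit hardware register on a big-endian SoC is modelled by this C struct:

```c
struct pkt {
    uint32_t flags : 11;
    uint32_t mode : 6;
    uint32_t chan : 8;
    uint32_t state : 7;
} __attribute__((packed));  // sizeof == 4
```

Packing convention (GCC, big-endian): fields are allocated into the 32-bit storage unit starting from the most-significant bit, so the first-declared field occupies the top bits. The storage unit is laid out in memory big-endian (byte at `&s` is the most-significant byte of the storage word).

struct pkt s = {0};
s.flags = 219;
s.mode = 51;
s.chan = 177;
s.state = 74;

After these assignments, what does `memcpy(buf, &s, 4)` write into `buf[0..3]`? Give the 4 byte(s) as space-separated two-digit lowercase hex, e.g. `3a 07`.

flags (11b) val=219 bits=0xdb at bit 21: 0x1b600000
mode (6b) val=51 bits=0x33 at bit 15: 0x1b798000
chan (8b) val=177 bits=0xb1 at bit 7: 0x1b79d880
state (7b) val=74 bits=0x4a at bit 0: 0x1b79d8ca
word = 0x1b79d8ca → big-endian bytes:
  [0]=0x1b  [1]=0x79  [2]=0xd8  [3]=0xca

1b 79 d8 ca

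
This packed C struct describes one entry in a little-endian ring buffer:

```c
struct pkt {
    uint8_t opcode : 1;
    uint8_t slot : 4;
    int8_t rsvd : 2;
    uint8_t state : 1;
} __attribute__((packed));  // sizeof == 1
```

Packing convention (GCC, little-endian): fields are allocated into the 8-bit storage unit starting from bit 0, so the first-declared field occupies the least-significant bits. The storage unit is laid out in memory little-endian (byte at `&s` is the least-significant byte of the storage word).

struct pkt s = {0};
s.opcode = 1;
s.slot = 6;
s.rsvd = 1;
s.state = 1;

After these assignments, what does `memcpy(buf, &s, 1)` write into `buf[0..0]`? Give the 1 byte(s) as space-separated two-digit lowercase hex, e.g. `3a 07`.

opcode:1 = 1 → 0x1 << 0 → word 0x01
slot:4 = 6 → 0x6 << 1 → word 0x0d
rsvd:2 = 1 → 0x1 << 5 → word 0x2d
state:1 = 1 → 0x1 << 7 → word 0xad
word = 0xad → little-endian bytes:
  [0]=0xad

ad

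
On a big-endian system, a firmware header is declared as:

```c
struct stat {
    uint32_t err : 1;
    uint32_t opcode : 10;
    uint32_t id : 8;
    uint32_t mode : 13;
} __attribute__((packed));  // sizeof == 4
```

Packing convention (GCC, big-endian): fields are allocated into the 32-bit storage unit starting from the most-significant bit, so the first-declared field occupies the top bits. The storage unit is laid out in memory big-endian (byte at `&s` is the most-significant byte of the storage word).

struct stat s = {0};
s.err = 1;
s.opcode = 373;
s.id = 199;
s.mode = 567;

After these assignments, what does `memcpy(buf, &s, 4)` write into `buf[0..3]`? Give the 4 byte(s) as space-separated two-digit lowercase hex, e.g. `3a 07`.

ae b8 e2 37

err:1 = 1 → 0x1 << 31 → word 0x80000000
opcode:10 = 373 → 0x175 << 21 → word 0xaea00000
id:8 = 199 → 0xc7 << 13 → word 0xaeb8e000
mode:13 = 567 → 0x237 << 0 → word 0xaeb8e237
word = 0xaeb8e237 → big-endian bytes:
  [0]=0xae  [1]=0xb8  [2]=0xe2  [3]=0x37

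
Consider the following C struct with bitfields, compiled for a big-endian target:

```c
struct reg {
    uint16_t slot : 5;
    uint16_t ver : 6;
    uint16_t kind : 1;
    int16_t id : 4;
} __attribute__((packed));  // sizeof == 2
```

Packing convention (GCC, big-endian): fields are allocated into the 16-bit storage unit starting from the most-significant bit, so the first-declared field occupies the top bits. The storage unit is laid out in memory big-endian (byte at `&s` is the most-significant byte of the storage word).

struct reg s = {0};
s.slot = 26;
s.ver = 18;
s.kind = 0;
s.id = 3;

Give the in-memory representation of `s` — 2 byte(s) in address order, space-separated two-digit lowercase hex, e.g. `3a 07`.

[11+:5] slot=26 & 0x1f = 0x1a; word=0xd000
[5+:6] ver=18 & 0x3f = 0x12; word=0xd240
[4+:1] kind=0 & 0x1 = 0x0; word=0xd240
[0+:4] id=3 & 0xf = 0x3; word=0xd243
word = 0xd243 → big-endian bytes:
  [0]=0xd2  [1]=0x43

d2 43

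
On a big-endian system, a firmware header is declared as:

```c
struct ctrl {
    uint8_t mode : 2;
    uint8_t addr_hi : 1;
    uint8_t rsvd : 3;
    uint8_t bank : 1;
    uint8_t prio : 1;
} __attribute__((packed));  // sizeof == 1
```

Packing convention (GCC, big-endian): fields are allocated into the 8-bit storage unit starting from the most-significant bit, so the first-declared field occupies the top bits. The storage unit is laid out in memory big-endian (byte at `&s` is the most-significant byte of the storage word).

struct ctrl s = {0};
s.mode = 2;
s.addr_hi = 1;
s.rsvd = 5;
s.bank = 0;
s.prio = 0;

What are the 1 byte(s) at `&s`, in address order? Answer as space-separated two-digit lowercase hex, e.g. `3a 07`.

b4

[6+:2] mode=2 & 0x3 = 0x2; word=0x80
[5+:1] addr_hi=1 & 0x1 = 0x1; word=0xa0
[2+:3] rsvd=5 & 0x7 = 0x5; word=0xb4
[1+:1] bank=0 & 0x1 = 0x0; word=0xb4
[0+:1] prio=0 & 0x1 = 0x0; word=0xb4
word = 0xb4 → big-endian bytes:
  [0]=0xb4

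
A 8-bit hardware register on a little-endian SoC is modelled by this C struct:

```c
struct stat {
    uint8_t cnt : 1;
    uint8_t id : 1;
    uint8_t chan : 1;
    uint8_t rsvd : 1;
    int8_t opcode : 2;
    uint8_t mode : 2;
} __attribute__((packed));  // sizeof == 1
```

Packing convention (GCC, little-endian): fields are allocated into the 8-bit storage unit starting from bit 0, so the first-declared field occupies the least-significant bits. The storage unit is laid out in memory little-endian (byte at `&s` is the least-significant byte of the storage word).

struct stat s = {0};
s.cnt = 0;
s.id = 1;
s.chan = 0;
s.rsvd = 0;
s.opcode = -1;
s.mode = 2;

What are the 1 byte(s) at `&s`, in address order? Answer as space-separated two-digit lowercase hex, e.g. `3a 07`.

b2

cnt:1 = 0 → 0x0 << 0 → word 0x00
id:1 = 1 → 0x1 << 1 → word 0x02
chan:1 = 0 → 0x0 << 2 → word 0x02
rsvd:1 = 0 → 0x0 << 3 → word 0x02
opcode:2 = -1 → 0x3 << 4 → word 0x32
mode:2 = 2 → 0x2 << 6 → word 0xb2
word = 0xb2 → little-endian bytes:
  [0]=0xb2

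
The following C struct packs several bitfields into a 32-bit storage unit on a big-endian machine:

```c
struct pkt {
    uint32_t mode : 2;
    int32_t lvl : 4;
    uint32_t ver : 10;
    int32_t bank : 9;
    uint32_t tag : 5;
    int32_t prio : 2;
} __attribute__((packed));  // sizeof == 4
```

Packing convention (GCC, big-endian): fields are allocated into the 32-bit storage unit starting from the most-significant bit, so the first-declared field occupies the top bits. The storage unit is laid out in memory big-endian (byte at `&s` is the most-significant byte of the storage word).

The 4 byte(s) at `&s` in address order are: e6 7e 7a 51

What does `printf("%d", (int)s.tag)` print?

[0]=0xe6 [1]=0x7e [2]=0x7a [3]=0x51 (big-endian) → word 0xe67e7a51
mode:2 @ bit 30 → (0xe67e7a51>>30)&0x3 = 0x3
lvl:4 @ bit 26 → (0xe67e7a51>>26)&0xf = 0x9
ver:10 @ bit 16 → (0xe67e7a51>>16)&0x3ff = 0x27e
bank:9 @ bit 7 → (0xe67e7a51>>7)&0x1ff = 0xf4
tag:5 @ bit 2 → (0xe67e7a51>>2)&0x1f = 0x14  ←
prio:2 @ bit 0 → (0xe67e7a51>>0)&0x3 = 0x1

20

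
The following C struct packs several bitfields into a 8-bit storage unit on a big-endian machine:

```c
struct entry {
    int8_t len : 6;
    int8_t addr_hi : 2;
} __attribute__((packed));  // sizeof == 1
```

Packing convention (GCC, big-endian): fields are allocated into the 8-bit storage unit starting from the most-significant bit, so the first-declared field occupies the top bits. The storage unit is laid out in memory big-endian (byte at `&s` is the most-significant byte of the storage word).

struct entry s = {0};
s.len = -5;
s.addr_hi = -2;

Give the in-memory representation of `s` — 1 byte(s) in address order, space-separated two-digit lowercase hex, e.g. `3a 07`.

ee

len:6 = -5 → 0x3b << 2 → word 0xec
addr_hi:2 = -2 → 0x2 << 0 → word 0xee
word = 0xee → big-endian bytes:
  [0]=0xee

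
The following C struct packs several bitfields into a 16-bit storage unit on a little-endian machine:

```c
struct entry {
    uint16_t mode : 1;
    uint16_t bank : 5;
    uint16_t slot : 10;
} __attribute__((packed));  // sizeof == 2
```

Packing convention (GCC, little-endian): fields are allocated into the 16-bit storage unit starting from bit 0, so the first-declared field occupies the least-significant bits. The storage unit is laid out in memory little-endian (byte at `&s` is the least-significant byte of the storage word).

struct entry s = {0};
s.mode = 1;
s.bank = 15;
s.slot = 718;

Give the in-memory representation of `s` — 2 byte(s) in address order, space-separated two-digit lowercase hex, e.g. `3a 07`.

mode (1b) val=1 bits=0x1 at bit 0: 0x0001
bank (5b) val=15 bits=0xf at bit 1: 0x001f
slot (10b) val=718 bits=0x2ce at bit 6: 0xb39f
word = 0xb39f → little-endian bytes:
  [0]=0x9f  [1]=0xb3

9f b3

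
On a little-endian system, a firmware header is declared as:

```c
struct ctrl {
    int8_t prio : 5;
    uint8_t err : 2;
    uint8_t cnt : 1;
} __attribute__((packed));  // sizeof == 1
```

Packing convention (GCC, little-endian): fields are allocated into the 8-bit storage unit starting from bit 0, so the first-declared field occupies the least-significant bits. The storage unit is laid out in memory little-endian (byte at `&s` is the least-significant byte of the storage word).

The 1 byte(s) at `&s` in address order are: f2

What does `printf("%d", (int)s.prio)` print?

-14

[0]=0xf2 (little-endian) → word 0xf2
prio [0+:5] = (word>>0) & 0x1f = 18  ←
err [5+:2] = (word>>5) & 0x3 = 3
cnt [7+:1] = (word>>7) & 0x1 = 1
prio signed 5b, MSB=1: 18 - 32 = -14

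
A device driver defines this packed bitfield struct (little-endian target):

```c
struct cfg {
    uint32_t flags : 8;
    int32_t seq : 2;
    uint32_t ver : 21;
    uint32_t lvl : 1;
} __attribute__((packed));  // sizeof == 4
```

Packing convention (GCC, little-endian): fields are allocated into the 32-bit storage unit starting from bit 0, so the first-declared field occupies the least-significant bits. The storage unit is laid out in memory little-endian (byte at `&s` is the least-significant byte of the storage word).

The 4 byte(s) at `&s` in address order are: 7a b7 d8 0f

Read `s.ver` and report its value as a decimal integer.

259629

[0]=0x7a [1]=0xb7 [2]=0xd8 [3]=0x0f (little-endian) → word 0x0fd8b77a
flags [0+:8] = (word>>0) & 0xff = 122
seq [8+:2] = (word>>8) & 0x3 = 3
ver [10+:21] = (word>>10) & 0x1fffff = 259629  ←
lvl [31+:1] = (word>>31) & 0x1 = 0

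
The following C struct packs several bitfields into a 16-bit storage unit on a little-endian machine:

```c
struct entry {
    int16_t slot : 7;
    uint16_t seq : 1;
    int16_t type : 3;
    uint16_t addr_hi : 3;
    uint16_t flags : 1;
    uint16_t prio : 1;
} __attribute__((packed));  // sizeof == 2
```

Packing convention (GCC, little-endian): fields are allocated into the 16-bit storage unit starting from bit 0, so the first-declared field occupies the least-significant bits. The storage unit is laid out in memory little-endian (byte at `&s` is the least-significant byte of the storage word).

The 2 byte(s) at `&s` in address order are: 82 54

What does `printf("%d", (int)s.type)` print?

-4

[0]=0x82 [1]=0x54 (little-endian) → word 0x5482
slot:7 @ bit 0 → (0x5482>>0)&0x7f = 0x2
seq:1 @ bit 7 → (0x5482>>7)&0x1 = 0x1
type:3 @ bit 8 → (0x5482>>8)&0x7 = 0x4  ←
addr_hi:3 @ bit 11 → (0x5482>>11)&0x7 = 0x2
flags:1 @ bit 14 → (0x5482>>14)&0x1 = 0x1
prio:1 @ bit 15 → (0x5482>>15)&0x1 = 0x0
type signed 3b, MSB=1: 4 - 8 = -4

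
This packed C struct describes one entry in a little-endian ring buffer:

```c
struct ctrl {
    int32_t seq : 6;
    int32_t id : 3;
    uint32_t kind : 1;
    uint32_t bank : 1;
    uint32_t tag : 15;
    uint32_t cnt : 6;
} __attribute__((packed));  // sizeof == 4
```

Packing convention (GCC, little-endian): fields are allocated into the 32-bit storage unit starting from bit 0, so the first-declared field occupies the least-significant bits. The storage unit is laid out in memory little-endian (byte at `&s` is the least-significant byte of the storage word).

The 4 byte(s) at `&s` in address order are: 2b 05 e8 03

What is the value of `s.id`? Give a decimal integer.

-4

[0]=0x2b [1]=0x05 [2]=0xe8 [3]=0x03 (little-endian) → word 0x03e8052b
seq [0+:6] = (word>>0) & 0x3f = 43
id [6+:3] = (word>>6) & 0x7 = 4  ←
kind [9+:1] = (word>>9) & 0x1 = 0
bank [10+:1] = (word>>10) & 0x1 = 1
tag [11+:15] = (word>>11) & 0x7fff = 32000
cnt [26+:6] = (word>>26) & 0x3f = 0
id signed 3b, MSB=1: 4 - 8 = -4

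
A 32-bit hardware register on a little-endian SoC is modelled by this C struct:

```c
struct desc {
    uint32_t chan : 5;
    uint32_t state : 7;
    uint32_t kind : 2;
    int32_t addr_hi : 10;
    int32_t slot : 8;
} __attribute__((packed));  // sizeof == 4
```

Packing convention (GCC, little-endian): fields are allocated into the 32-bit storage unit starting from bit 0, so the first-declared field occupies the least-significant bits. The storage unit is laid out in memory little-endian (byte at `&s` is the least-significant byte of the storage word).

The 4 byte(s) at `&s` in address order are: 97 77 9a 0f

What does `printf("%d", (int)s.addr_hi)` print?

[0]=0x97 [1]=0x77 [2]=0x9a [3]=0x0f (little-endian) → word 0x0f9a7797
chan [0+:5] = (word>>0) & 0x1f = 23
state [5+:7] = (word>>5) & 0x7f = 60
kind [12+:2] = (word>>12) & 0x3 = 3
addr_hi [14+:10] = (word>>14) & 0x3ff = 617  ←
slot [24+:8] = (word>>24) & 0xff = 15
addr_hi signed 10b, MSB=1: 617 - 1024 = -407

-407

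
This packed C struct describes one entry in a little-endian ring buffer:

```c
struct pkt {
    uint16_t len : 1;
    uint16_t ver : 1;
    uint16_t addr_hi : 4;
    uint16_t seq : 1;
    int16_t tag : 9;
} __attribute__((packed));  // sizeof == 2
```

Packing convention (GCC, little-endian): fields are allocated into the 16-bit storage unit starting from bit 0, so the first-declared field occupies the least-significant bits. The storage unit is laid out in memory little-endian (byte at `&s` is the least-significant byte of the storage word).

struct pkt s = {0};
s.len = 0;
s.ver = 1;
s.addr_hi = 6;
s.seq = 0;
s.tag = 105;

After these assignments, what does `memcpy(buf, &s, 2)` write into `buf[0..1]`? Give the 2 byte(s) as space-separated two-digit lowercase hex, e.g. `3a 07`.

[0+:1] len=0 & 0x1 = 0x0; word=0x0000
[1+:1] ver=1 & 0x1 = 0x1; word=0x0002
[2+:4] addr_hi=6 & 0xf = 0x6; word=0x001a
[6+:1] seq=0 & 0x1 = 0x0; word=0x001a
[7+:9] tag=105 & 0x1ff = 0x69; word=0x349a
word = 0x349a → little-endian bytes:
  [0]=0x9a  [1]=0x34

9a 34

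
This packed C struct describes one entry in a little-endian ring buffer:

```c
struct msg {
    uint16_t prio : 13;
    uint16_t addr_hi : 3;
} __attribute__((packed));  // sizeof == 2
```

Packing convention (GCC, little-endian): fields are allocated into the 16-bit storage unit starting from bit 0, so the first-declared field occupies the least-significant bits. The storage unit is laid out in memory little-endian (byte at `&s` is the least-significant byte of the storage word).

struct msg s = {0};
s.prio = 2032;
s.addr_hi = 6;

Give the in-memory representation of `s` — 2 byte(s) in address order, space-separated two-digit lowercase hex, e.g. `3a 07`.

f0 c7

prio (13b) val=2032 bits=0x7f0 at bit 0: 0x07f0
addr_hi (3b) val=6 bits=0x6 at bit 13: 0xc7f0
word = 0xc7f0 → little-endian bytes:
  [0]=0xf0  [1]=0xc7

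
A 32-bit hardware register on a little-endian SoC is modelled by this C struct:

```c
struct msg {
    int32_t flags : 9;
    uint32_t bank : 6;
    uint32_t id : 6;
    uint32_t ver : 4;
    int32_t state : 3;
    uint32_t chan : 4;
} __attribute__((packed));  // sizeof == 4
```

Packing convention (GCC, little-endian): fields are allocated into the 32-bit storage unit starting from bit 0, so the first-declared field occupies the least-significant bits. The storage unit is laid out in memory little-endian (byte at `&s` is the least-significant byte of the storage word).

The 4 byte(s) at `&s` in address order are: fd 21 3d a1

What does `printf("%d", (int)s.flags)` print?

-3

[0]=0xfd [1]=0x21 [2]=0x3d [3]=0xa1 (little-endian) → word 0xa13d21fd
flags [0+:9] = (word>>0) & 0x1ff = 509  ←
bank [9+:6] = (word>>9) & 0x3f = 16
id [15+:6] = (word>>15) & 0x3f = 58
ver [21+:4] = (word>>21) & 0xf = 9
state [25+:3] = (word>>25) & 0x7 = 0
chan [28+:4] = (word>>28) & 0xf = 10
flags signed 9b, MSB=1: 509 - 512 = -3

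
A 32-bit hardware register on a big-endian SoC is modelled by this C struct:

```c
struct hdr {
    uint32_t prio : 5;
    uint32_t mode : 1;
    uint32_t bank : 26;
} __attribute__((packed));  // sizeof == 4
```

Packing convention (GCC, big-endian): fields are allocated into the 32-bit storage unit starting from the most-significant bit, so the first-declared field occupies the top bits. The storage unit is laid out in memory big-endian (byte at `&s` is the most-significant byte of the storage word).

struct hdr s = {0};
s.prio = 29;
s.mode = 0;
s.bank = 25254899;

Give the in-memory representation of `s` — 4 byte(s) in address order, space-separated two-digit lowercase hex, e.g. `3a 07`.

e9 81 5b f3

prio:5 = 29 → 0x1d << 27 → word 0xe8000000
mode:1 = 0 → 0x0 << 26 → word 0xe8000000
bank:26 = 25254899 → 0x1815bf3 << 0 → word 0xe9815bf3
word = 0xe9815bf3 → big-endian bytes:
  [0]=0xe9  [1]=0x81  [2]=0x5b  [3]=0xf3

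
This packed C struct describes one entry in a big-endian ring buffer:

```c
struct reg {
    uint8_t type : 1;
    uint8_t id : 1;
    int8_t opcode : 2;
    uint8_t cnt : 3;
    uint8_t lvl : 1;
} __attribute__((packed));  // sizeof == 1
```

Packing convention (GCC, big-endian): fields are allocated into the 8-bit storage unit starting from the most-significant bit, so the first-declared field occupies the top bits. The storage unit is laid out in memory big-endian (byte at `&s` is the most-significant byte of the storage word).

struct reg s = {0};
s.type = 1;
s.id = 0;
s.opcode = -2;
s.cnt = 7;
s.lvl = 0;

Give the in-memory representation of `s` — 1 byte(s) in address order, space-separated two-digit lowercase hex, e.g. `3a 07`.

type (1b) val=1 bits=0x1 at bit 7: 0x80
id (1b) val=0 bits=0x0 at bit 6: 0x80
opcode (2b) val=-2 bits=0x2 at bit 4: 0xa0
cnt (3b) val=7 bits=0x7 at bit 1: 0xae
lvl (1b) val=0 bits=0x0 at bit 0: 0xae
word = 0xae → big-endian bytes:
  [0]=0xae

ae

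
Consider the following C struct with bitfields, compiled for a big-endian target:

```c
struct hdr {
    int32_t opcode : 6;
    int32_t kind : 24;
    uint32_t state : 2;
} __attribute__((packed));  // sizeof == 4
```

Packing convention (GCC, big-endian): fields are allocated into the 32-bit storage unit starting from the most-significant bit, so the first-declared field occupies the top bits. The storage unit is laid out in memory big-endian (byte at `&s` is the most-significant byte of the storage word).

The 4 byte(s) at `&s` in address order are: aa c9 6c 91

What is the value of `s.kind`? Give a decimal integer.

-5088476

[0]=0xaa [1]=0xc9 [2]=0x6c [3]=0x91 (big-endian) → word 0xaac96c91
opcode [26+:6] = (word>>26) & 0x3f = 42
kind [2+:24] = (word>>2) & 0xffffff = 11688740  ←
state [0+:2] = (word>>0) & 0x3 = 1
kind signed 24b, MSB=1: 11688740 - 16777216 = -5088476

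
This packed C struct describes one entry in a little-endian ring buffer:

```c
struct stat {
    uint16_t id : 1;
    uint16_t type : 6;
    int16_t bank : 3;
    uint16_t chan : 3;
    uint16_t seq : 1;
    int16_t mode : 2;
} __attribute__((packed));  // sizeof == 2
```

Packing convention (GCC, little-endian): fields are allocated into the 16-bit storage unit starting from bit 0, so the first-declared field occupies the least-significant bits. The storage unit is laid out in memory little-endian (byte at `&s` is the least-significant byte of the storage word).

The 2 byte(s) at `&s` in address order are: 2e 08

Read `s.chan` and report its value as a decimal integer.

[0]=0x2e [1]=0x08 (little-endian) → word 0x082e
id:1 @ bit 0 → (0x082e>>0)&0x1 = 0x0
type:6 @ bit 1 → (0x082e>>1)&0x3f = 0x17
bank:3 @ bit 7 → (0x082e>>7)&0x7 = 0x0
chan:3 @ bit 10 → (0x082e>>10)&0x7 = 0x2  ←
seq:1 @ bit 13 → (0x082e>>13)&0x1 = 0x0
mode:2 @ bit 14 → (0x082e>>14)&0x3 = 0x0

2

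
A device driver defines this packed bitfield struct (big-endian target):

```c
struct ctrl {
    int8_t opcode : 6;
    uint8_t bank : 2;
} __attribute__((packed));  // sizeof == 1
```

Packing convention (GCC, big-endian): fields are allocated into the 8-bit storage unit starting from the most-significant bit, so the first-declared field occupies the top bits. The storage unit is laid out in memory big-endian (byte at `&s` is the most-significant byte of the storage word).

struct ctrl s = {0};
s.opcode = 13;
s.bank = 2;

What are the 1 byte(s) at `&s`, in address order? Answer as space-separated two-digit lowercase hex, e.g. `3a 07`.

opcode (6b) val=13 bits=0xd at bit 2: 0x34
bank (2b) val=2 bits=0x2 at bit 0: 0x36
word = 0x36 → big-endian bytes:
  [0]=0x36

36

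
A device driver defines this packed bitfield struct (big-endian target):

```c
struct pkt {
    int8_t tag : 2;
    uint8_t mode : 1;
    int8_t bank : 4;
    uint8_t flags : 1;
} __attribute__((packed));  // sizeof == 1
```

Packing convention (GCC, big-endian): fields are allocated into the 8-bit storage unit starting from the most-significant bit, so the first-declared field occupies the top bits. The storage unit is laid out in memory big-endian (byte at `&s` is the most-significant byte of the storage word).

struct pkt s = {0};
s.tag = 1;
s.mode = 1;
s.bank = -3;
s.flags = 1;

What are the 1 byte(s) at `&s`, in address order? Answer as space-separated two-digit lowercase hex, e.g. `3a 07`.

7b

[6+:2] tag=1 & 0x3 = 0x1; word=0x40
[5+:1] mode=1 & 0x1 = 0x1; word=0x60
[1+:4] bank=-3 & 0xf = 0xd; word=0x7a
[0+:1] flags=1 & 0x1 = 0x1; word=0x7b
word = 0x7b → big-endian bytes:
  [0]=0x7b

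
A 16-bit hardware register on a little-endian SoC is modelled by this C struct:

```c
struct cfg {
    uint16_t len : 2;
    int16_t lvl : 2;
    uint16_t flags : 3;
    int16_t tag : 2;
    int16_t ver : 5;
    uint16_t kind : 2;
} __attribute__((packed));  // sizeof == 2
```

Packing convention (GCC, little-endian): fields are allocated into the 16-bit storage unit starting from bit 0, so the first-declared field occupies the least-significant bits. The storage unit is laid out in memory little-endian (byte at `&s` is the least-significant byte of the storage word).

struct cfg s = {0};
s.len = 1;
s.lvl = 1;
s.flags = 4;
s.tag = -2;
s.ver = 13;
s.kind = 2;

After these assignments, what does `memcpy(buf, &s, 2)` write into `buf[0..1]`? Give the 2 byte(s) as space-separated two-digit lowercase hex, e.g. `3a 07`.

len (2b) val=1 bits=0x1 at bit 0: 0x0001
lvl (2b) val=1 bits=0x1 at bit 2: 0x0005
flags (3b) val=4 bits=0x4 at bit 4: 0x0045
tag (2b) val=-2 bits=0x2 at bit 7: 0x0145
ver (5b) val=13 bits=0xd at bit 9: 0x1b45
kind (2b) val=2 bits=0x2 at bit 14: 0x9b45
word = 0x9b45 → little-endian bytes:
  [0]=0x45  [1]=0x9b

45 9b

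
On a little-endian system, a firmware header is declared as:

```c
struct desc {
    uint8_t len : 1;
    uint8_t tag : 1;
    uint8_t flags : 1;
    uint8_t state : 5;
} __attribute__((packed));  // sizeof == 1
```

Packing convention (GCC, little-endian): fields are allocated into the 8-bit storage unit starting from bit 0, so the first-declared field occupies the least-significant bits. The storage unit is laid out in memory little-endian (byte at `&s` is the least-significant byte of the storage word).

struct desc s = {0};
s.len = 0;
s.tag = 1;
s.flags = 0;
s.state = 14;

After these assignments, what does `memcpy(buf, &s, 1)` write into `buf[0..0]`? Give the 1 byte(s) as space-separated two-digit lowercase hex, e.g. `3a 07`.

[0+:1] len=0 & 0x1 = 0x0; word=0x00
[1+:1] tag=1 & 0x1 = 0x1; word=0x02
[2+:1] flags=0 & 0x1 = 0x0; word=0x02
[3+:5] state=14 & 0x1f = 0xe; word=0x72
word = 0x72 → little-endian bytes:
  [0]=0x72

72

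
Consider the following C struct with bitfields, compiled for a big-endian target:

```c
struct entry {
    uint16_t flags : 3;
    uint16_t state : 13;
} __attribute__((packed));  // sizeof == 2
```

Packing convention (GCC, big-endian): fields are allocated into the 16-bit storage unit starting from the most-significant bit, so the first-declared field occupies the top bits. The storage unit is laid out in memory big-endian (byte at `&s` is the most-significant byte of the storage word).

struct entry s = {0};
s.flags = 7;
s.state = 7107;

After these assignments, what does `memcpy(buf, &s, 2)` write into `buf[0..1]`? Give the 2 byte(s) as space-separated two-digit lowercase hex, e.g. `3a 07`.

[13+:3] flags=7 & 0x7 = 0x7; word=0xe000
[0+:13] state=7107 & 0x1fff = 0x1bc3; word=0xfbc3
word = 0xfbc3 → big-endian bytes:
  [0]=0xfb  [1]=0xc3

fb c3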